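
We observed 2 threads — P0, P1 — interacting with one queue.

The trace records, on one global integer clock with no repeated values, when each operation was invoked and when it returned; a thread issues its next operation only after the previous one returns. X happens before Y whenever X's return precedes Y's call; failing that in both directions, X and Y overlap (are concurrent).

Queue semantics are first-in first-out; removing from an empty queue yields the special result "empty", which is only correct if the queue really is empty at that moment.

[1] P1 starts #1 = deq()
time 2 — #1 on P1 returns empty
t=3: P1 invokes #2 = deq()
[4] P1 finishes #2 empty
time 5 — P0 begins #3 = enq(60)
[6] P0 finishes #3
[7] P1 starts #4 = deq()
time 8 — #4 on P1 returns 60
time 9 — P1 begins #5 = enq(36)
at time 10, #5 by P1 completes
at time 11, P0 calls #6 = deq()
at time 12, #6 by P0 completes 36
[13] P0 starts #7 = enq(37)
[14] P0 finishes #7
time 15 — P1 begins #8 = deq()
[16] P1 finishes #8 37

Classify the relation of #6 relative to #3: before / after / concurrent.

#6 spans [11,12], #3 spans [5,6]
resp(#3)=6 < inv(#6)=11

after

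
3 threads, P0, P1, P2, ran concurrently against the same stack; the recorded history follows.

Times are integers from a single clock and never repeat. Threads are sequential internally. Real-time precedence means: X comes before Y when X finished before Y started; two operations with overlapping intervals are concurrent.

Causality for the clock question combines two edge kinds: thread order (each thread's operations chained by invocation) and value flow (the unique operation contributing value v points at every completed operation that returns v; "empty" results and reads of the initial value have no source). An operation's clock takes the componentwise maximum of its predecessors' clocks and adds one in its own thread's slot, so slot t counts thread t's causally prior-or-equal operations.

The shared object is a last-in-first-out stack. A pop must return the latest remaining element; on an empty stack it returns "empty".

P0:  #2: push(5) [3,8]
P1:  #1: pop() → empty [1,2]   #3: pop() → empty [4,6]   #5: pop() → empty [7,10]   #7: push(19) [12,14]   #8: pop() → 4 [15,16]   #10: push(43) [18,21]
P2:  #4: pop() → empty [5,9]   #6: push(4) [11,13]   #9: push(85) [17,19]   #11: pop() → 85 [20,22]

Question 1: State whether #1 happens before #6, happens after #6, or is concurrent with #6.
#1 spans [1,2], #6 spans [11,13]
resp(#1)=2 < inv(#6)=11

before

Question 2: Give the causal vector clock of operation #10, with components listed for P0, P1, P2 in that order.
#4, invoked 5, has no incoming edges; only P2's bump applies → (0, 0, 1)
#1, invoked 1, has no incoming edges; only P1's bump applies → (0, 1, 0)
#2, invoked 3, has no incoming edges; only P0's bump applies → (1, 0, 0)
#6, invoked 11, takes VC(#4)=(0, 0, 1) under max, adds 1 for P2 → (0, 0, 2)
#3, invoked 4, takes VC(#1)=(0, 1, 0) under max, adds 1 for P1 → (0, 2, 0)
#9, invoked 17, takes VC(#6)=(0, 0, 2) under max, adds 1 for P2 → (0, 0, 3)
#5, invoked 7, takes VC(#3)=(0, 2, 0) under max, adds 1 for P1 → (0, 3, 0)
#11, invoked 20, takes VC(#9)=(0, 0, 3) under max, adds 1 for P2 → (0, 0, 4)
#7, invoked 12, takes VC(#5)=(0, 3, 0) under max, adds 1 for P1 → (0, 4, 0)
#8, invoked 15, takes VC(#6)=(0, 0, 2), VC(#7)=(0, 4, 0) under max, adds 1 for P1 → (0, 5, 2)
#10, invoked 18, takes VC(#8)=(0, 5, 2) under max, adds 1 for P1 → (0, 6, 2)
target: VC(#10) = (0, 6, 2)

(0, 6, 2)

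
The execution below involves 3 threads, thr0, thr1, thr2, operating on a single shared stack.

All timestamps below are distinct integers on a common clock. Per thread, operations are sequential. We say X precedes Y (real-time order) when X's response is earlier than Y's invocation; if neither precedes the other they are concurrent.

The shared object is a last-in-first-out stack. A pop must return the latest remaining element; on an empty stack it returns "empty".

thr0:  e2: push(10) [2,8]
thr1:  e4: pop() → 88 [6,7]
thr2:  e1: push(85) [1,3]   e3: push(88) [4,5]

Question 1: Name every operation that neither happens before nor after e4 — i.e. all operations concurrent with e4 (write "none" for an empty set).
e2

e4 spans [6,7]; an op avoiding the whole window 6..7 is ordered, any other is concurrent
e1 [1,3]: before
e2 [2,8]: concurrent
e3 [4,5]: before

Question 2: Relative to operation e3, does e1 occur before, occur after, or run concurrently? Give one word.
before

e1 spans [1,3], e3 spans [4,5]
resp(e1)=3 < inv(e3)=4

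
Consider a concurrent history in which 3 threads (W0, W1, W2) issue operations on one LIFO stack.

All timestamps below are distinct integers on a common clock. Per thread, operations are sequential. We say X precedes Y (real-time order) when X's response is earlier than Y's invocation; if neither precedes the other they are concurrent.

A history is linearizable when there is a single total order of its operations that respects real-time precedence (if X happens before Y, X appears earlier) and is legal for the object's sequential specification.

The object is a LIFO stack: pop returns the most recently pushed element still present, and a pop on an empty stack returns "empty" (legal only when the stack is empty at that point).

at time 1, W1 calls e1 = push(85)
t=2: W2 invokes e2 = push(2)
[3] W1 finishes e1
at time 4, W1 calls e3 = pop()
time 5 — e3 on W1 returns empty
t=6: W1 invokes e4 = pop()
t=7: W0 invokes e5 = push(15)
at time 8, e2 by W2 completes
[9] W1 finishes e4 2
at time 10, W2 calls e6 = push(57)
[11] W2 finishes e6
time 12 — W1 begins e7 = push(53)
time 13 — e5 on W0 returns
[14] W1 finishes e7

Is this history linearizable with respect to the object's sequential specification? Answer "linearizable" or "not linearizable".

cut after 4 events: linearizable; cut after 5 events (e3 responds, time 5): not linearizable
exactly one order of the 2 completed ops respects real time; the LIFO stack replay fails
including or dropping the 1 pending operation (e2) in any combination fails
e.g. e1, e3 (pending dropped): illegal at step 2, since e3 pop() → empty cannot apply there

not linearizable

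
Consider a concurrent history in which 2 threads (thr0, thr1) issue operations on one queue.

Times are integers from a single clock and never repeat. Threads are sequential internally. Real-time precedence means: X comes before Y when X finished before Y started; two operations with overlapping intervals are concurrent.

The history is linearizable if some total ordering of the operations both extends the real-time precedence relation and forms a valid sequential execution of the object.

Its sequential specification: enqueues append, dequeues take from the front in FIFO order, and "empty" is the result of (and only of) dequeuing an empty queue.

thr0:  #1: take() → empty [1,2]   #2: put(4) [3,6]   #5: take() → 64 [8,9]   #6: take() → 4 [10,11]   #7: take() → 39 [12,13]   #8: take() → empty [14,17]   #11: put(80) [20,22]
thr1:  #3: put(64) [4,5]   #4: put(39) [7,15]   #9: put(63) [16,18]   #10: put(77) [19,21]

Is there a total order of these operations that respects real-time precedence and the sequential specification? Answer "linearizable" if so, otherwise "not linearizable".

a witness: #1, #3, #2, #4, #5, #6, #7, #8, #9, #10, #11
after step 1 (#1 take() → empty): queue <>
after step 2 (#3 put(64)): queue <64>
after step 3 (#2 put(4)): queue <64,4>
after step 4 (#4 put(39)): queue <64,4,39>
after step 5 (#5 take() → 64): queue <4,39>
after step 6 (#6 take() → 4): queue <39>
after step 7 (#7 take() → 39): queue <>
after step 8 (#8 take() → empty): queue <>
after step 9 (#9 put(63)): queue <63>
after step 10 (#10 put(77)): queue <63,77>
after step 11 (#11 put(80)): queue <63,77,80>

linearizable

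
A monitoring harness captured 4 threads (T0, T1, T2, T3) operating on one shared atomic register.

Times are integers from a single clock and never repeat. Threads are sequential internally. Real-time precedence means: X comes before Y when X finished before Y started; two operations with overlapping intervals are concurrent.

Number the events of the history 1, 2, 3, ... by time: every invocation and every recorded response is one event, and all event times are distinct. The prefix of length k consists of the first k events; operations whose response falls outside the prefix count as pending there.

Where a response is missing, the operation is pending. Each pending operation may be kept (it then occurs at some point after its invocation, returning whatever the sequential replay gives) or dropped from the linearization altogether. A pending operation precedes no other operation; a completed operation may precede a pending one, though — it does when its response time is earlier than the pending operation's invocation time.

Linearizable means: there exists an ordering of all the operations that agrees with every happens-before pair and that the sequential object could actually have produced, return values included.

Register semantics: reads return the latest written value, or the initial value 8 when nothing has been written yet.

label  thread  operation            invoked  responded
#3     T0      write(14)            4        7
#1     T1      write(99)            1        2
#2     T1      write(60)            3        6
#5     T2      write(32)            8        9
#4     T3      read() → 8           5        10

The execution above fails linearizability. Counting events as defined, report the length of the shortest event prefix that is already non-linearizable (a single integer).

events 1..9 are linearizable; a witness order is #1, #2, #3, #4, #5:
1. #1 write(99), leaving value 99
2. #2 write(60), leaving value 60
3. #3 write(14), leaving value 14
4. #4 read() (pending, included), leaving value 14
5. #5 write(32), leaving value 32
include event 10 — #4 responding at 10 — and every candidate order breaks
e.g. #1, #2, #3, #4, #5: illegal at step 4, since #4 read() → 8 cannot apply there
e.g. #1, #2, #3, #5, #4: illegal at step 5, since #4 read() → 8 cannot apply there

10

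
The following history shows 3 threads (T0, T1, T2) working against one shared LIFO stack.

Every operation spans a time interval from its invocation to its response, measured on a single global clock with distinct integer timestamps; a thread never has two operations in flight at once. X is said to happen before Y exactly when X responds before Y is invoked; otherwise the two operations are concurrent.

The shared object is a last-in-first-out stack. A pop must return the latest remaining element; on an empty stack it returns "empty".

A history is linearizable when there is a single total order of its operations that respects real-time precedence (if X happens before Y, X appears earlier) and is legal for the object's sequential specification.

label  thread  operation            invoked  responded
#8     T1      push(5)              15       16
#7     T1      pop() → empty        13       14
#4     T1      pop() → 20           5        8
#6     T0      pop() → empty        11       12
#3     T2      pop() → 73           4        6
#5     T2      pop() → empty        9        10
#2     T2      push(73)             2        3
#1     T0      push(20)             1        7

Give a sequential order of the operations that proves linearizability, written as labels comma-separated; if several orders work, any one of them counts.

1. #1 push(20), leaving stack <20>
2. #2 push(73), leaving stack <20,73>
3. #3 pop() → 73, leaving stack <20>
4. #4 pop() → 20, leaving stack <>
5. #5 pop() → empty, leaving stack <>
6. #6 pop() → empty, leaving stack <>
7. #7 pop() → empty, leaving stack <>
8. #8 push(5), leaving stack <5>

#1, #2, #3, #4, #5, #6, #7, #8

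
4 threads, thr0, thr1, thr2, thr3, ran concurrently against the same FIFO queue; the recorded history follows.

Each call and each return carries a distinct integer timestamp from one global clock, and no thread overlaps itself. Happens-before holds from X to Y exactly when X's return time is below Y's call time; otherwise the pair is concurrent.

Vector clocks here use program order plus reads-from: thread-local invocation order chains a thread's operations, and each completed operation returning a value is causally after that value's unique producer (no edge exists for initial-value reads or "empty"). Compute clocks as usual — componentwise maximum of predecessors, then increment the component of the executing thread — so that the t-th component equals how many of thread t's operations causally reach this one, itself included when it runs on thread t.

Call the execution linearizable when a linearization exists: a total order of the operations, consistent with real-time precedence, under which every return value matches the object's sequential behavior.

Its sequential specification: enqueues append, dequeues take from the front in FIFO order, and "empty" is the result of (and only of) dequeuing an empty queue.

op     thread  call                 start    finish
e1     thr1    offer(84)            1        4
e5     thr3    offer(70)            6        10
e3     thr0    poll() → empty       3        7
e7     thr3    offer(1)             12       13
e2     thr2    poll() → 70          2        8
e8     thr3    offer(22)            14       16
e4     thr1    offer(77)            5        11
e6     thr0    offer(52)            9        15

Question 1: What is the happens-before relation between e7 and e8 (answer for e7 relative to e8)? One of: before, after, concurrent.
before

e7 spans [12,13], e8 spans [14,16]
resp(e7)=13 < inv(e8)=14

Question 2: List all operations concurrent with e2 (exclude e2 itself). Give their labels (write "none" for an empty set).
e1, e3, e4, e5

overlap test against e2 [2,8]: concurrent iff the interval meets 2..8
e1 [1,4]: concurrent
e3 [3,7]: concurrent
e4 [5,11]: concurrent
e5 [6,10]: concurrent
e6 [9,15]: after
e7 [12,13]: after
e8 [14,16]: after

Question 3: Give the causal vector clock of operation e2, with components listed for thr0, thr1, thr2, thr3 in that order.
(0, 0, 1, 1)

root op e5, invoked 6: fresh clock plus thr3's own tick → (0, 0, 0, 1)
root op e1, invoked 1: fresh clock plus thr1's own tick → (0, 1, 0, 0)
root op e3, invoked 3: fresh clock plus thr0's own tick → (1, 0, 0, 0)
VC(e7, invoked at 12): max of VC(e5)=(0, 0, 0, 1), then +1 on thread thr3 → (0, 0, 0, 2)
VC(e2, invoked at 2): max of VC(e5)=(0, 0, 0, 1), then +1 on thread thr2 → (0, 0, 1, 1)
VC(e4, invoked at 5): max of VC(e1)=(0, 1, 0, 0), then +1 on thread thr1 → (0, 2, 0, 0)
VC(e6, invoked at 9): max of VC(e3)=(1, 0, 0, 0), then +1 on thread thr0 → (2, 0, 0, 0)
VC(e8, invoked at 14): max of VC(e7)=(0, 0, 0, 2), then +1 on thread thr3 → (0, 0, 0, 3)
target: VC(e2) = (0, 0, 1, 1)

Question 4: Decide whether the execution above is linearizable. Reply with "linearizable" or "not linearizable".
not linearizable

the violation lands at event 8, e2's response at time 8: events 1..7 linearize, events 1..8 do not
no legal order exists: 6 real-time-consistent candidates over 3 completed FIFO queue operations, all rejected
completion choices over the 2 pending operations (e4, e5) were checked; none helps
take e1, e2, e3 (pending dropped): step 2 already fails, because e2 poll() → 70 cannot occur there
take e1, e3, e2 (pending dropped): step 2 already fails, because e3 poll() → empty cannot occur there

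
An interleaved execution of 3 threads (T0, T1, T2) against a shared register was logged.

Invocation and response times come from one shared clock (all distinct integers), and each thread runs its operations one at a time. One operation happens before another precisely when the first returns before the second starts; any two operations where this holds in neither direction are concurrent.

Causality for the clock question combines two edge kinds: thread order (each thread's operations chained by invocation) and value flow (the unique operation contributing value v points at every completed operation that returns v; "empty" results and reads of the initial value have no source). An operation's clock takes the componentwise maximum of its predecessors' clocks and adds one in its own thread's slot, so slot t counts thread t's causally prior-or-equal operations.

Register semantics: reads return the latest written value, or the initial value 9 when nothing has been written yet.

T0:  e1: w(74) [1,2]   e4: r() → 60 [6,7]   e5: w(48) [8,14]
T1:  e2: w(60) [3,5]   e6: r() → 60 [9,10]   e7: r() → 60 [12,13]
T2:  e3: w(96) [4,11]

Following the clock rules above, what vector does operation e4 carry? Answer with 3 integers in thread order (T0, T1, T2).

(2, 1, 0)

invoked at 4, e3 has no predecessors; its own T2 bump gives (0, 0, 1)
invoked at 3, e2 has no predecessors; its own T1 bump gives (0, 1, 0)
invoked at 1, e1 has no predecessors; its own T0 bump gives (1, 0, 0)
e6 (invocation 9): componentwise max over VC(e2)=(0, 1, 0), +1 at T1, giving (0, 2, 0)
e7 (invocation 12): componentwise max over VC(e2)=(0, 1, 0), VC(e6)=(0, 2, 0), +1 at T1, giving (0, 3, 0)
e4 (invocation 6): componentwise max over VC(e1)=(1, 0, 0), VC(e2)=(0, 1, 0), +1 at T0, giving (2, 1, 0)
e5 (invocation 8): componentwise max over VC(e4)=(2, 1, 0), +1 at T0, giving (3, 1, 0)
target: VC(e4) = (2, 1, 0)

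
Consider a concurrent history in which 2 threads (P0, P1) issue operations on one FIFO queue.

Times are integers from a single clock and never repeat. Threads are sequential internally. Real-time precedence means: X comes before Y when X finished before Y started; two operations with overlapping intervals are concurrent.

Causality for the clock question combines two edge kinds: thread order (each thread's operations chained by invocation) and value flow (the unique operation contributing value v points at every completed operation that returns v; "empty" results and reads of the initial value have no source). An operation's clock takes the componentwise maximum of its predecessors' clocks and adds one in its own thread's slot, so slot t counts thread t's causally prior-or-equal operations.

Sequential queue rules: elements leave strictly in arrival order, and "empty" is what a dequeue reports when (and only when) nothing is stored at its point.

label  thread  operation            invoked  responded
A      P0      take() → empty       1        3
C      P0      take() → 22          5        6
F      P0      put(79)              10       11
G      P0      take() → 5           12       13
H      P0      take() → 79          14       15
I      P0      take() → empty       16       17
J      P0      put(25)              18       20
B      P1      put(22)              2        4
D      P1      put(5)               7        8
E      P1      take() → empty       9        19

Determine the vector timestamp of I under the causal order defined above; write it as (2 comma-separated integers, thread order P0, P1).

root op B, invoked 2: fresh clock plus P1's own tick → (0, 1)
root op A, invoked 1: fresh clock plus P0's own tick → (1, 0)
invoked at 7, D merges VC(B)=(0, 1) and bumps P1's slot → (0, 2)
invoked at 9, E merges VC(D)=(0, 2) and bumps P1's slot → (0, 3)
invoked at 5, C merges VC(A)=(1, 0), VC(B)=(0, 1) and bumps P0's slot → (2, 1)
invoked at 10, F merges VC(C)=(2, 1) and bumps P0's slot → (3, 1)
invoked at 12, G merges VC(D)=(0, 2), VC(F)=(3, 1) and bumps P0's slot → (4, 2)
invoked at 14, H merges VC(F)=(3, 1), VC(G)=(4, 2) and bumps P0's slot → (5, 2)
invoked at 16, I merges VC(H)=(5, 2) and bumps P0's slot → (6, 2)
invoked at 18, J merges VC(I)=(6, 2) and bumps P0's slot → (7, 2)
target: VC(I) = (6, 2)

(6, 2)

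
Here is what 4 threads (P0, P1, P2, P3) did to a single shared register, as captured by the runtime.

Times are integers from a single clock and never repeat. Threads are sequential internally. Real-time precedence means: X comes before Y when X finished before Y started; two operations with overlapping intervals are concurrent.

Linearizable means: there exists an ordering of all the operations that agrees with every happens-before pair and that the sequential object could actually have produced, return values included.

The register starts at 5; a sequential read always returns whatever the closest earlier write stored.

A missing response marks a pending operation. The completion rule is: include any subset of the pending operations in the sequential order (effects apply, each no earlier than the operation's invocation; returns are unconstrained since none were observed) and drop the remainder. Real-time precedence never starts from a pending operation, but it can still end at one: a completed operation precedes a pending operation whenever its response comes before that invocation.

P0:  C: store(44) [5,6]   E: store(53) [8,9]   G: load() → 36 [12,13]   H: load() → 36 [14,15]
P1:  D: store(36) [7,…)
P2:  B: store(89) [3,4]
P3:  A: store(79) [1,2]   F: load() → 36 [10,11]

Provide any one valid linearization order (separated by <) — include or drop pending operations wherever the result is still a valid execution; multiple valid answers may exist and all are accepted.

after step 1 (A store(79)): value 79
after step 2 (B store(89)): value 89
after step 3 (C store(44)): value 44
after step 4 (E store(53)): value 53
after step 5 (D store(36) (pending, included)): value 36
after step 6 (F load() → 36): value 36
after step 7 (G load() → 36): value 36
after step 8 (H load() → 36): value 36

A < B < C < E < D < F < G < H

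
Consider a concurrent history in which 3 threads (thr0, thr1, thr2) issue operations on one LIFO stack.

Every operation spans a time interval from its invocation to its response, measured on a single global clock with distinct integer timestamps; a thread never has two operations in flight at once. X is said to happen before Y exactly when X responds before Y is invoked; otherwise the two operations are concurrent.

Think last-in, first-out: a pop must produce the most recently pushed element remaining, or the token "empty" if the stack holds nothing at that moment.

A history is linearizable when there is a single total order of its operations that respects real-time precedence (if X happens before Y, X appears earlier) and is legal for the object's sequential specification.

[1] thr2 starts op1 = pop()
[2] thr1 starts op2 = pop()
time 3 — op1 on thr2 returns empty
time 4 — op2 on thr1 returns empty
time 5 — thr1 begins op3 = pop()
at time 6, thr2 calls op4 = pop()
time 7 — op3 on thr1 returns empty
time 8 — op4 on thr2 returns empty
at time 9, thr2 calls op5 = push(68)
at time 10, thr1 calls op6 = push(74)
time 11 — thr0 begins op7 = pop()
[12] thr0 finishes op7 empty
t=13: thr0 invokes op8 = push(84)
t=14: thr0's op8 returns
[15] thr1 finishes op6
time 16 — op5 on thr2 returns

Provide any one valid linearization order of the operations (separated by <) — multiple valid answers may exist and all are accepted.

step 1: op1 pop() → empty — stack <>
step 2: op2 pop() → empty — stack <>
step 3: op3 pop() → empty — stack <>
step 4: op4 pop() → empty — stack <>
step 5: op7 pop() → empty — stack <>
step 6: op5 push(68) — stack <68>
step 7: op6 push(74) — stack <68,74>
step 8: op8 push(84) — stack <68,74,84>

op1 < op2 < op3 < op4 < op7 < op5 < op6 < op8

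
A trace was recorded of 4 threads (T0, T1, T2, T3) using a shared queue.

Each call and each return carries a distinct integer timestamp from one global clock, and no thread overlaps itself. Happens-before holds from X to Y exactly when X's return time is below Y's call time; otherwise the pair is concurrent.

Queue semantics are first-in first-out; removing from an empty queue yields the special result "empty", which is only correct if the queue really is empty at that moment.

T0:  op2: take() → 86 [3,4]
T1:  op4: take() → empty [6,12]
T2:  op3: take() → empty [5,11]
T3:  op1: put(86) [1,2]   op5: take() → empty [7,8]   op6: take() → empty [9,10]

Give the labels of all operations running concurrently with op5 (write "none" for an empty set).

op3, op4

op5 spans [7,8]: anything still running between times 7 and 8 counts as concurrent
op1 [1,2]: before
op2 [3,4]: before
op3 [5,11]: concurrent
op4 [6,12]: concurrent
op6 [9,10]: after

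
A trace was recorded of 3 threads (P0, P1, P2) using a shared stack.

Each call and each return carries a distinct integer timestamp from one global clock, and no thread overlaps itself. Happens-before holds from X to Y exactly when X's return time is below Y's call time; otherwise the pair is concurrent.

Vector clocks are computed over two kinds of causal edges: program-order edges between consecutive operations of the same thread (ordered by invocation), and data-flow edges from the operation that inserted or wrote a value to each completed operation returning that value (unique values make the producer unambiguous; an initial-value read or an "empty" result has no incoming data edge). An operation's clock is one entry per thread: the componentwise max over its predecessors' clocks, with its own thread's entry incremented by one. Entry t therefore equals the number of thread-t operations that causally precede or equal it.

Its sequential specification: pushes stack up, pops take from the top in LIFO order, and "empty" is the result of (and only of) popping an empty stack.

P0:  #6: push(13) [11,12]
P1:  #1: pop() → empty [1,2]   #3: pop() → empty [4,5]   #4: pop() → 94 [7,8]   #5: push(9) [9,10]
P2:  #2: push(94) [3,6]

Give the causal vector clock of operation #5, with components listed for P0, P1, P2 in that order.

VC(#2, invoked at 3): no causal predecessors; +1 on P2 → (0, 0, 1)
VC(#1, invoked at 1): no causal predecessors; +1 on P1 → (0, 1, 0)
VC(#6, invoked at 11): no causal predecessors; +1 on P0 → (1, 0, 0)
#3 (invocation 4): componentwise max over VC(#1)=(0, 1, 0), +1 at P1, giving (0, 2, 0)
#4 (invocation 7): componentwise max over VC(#2)=(0, 0, 1), VC(#3)=(0, 2, 0), +1 at P1, giving (0, 3, 1)
#5 (invocation 9): componentwise max over VC(#4)=(0, 3, 1), +1 at P1, giving (0, 4, 1)
target: VC(#5) = (0, 4, 1)

(0, 4, 1)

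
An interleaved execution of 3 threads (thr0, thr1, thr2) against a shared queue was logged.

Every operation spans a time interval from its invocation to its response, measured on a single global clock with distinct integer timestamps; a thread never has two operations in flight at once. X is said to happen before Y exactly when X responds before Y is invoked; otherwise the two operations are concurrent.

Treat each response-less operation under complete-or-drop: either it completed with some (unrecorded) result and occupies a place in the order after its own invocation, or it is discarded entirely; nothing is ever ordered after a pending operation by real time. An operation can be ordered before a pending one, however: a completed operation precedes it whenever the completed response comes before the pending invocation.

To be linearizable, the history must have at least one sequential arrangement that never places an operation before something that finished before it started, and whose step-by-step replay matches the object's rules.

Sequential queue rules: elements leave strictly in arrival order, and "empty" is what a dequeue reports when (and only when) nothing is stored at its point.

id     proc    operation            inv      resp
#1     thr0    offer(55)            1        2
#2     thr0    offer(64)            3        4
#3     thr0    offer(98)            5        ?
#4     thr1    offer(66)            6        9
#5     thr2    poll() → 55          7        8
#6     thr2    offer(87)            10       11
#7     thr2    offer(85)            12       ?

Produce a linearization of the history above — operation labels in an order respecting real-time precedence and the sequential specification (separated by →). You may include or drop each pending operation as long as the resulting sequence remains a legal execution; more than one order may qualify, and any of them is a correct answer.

#1 → #2 → #3 → #4 → #5 → #6

step 1: #1 offer(55) — queue <55>
step 2: #2 offer(64) — queue <55,64>
step 3: #3 offer(98) (pending, included) — queue <55,64,98>
step 4: #4 offer(66) — queue <55,64,98,66>
step 5: #5 poll() → 55 — queue <64,98,66>
step 6: #6 offer(87) — queue <64,98,66,87>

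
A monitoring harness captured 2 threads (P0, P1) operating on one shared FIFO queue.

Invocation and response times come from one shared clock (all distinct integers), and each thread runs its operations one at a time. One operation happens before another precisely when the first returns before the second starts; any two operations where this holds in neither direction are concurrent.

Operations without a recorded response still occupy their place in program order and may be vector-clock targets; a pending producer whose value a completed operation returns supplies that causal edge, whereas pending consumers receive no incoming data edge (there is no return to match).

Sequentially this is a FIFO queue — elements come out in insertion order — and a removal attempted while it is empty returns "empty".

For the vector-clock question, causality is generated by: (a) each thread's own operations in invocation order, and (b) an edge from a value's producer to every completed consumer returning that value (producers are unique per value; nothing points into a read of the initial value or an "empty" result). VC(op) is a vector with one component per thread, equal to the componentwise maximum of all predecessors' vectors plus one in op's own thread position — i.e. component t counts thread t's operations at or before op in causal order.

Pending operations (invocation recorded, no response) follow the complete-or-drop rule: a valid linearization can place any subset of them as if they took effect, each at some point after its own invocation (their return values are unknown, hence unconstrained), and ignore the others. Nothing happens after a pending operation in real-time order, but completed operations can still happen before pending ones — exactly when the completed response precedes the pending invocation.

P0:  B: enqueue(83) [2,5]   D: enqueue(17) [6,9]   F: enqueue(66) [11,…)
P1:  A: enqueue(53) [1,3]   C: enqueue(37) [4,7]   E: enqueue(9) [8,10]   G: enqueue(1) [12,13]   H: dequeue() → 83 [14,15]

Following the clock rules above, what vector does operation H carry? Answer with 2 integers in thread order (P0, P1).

(1, 5)

root op A, invoked 1: fresh clock plus P1's own tick → (0, 1)
root op B, invoked 2: fresh clock plus P0's own tick → (1, 0)
C, invoked 4, takes VC(A)=(0, 1) under max, adds 1 for P1 → (0, 2)
D, invoked 6, takes VC(B)=(1, 0) under max, adds 1 for P0 → (2, 0)
E, invoked 8, takes VC(C)=(0, 2) under max, adds 1 for P1 → (0, 3)
F, invoked 11, takes VC(D)=(2, 0) under max, adds 1 for P0 → (3, 0)
G, invoked 12, takes VC(E)=(0, 3) under max, adds 1 for P1 → (0, 4)
H, invoked 14, takes VC(B)=(1, 0), VC(G)=(0, 4) under max, adds 1 for P1 → (1, 5)
target: VC(H) = (1, 5)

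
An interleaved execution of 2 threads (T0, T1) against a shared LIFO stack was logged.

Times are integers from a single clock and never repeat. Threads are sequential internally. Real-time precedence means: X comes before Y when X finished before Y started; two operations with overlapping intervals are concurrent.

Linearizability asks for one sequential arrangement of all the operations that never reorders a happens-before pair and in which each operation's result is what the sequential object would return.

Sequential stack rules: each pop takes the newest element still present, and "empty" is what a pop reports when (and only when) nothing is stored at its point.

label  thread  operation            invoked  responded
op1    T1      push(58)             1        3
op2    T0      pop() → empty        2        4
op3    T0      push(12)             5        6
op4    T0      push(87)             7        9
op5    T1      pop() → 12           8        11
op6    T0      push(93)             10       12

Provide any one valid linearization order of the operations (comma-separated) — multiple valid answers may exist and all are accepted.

op2, op1, op3, op5, op4, op6

step 1: op2 pop() → empty — stack <>
step 2: op1 push(58) — stack <58>
step 3: op3 push(12) — stack <58,12>
step 4: op5 pop() → 12 — stack <58>
step 5: op4 push(87) — stack <58,87>
step 6: op6 push(93) — stack <58,87,93>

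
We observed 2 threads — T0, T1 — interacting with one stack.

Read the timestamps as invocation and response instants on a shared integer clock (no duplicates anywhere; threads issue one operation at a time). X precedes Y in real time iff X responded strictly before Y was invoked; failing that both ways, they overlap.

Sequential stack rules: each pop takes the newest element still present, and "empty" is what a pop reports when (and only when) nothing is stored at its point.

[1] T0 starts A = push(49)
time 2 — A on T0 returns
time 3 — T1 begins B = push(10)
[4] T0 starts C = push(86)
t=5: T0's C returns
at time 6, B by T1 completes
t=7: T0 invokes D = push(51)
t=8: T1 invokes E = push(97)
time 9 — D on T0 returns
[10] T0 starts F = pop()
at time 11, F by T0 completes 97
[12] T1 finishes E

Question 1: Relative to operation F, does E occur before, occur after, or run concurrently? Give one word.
Answer: concurrent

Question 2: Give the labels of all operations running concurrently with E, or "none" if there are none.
Answer: D, F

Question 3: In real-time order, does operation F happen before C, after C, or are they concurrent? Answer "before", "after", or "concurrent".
Answer: after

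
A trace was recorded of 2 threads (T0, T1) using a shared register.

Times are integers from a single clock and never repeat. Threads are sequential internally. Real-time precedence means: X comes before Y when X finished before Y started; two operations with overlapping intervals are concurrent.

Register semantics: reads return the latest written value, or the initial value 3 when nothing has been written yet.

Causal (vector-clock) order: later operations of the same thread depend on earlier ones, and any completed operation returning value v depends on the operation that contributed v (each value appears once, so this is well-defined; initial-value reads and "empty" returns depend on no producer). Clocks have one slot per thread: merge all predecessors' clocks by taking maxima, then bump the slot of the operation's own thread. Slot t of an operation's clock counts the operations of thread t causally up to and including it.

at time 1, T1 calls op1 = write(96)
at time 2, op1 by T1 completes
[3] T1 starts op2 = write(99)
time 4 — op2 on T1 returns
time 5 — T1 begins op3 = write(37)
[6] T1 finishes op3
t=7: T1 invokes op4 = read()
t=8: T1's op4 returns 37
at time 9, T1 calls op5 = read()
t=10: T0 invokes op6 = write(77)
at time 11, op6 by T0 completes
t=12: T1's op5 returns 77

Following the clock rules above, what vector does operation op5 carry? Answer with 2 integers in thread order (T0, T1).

(1, 5)

op1 (invocation 1): nothing precedes it; T1's component alone gives (0, 1)
op6 (invocation 10): nothing precedes it; T0's component alone gives (1, 0)
merge at op2 (invoked 3): VC(op1)=(0, 1), own-thread bump on T1 → (0, 2)
merge at op3 (invoked 5): VC(op2)=(0, 2), own-thread bump on T1 → (0, 3)
merge at op4 (invoked 7): VC(op3)=(0, 3), own-thread bump on T1 → (0, 4)
merge at op5 (invoked 9): VC(op4)=(0, 4), VC(op6)=(1, 0), own-thread bump on T1 → (1, 5)
target: VC(op5) = (1, 5)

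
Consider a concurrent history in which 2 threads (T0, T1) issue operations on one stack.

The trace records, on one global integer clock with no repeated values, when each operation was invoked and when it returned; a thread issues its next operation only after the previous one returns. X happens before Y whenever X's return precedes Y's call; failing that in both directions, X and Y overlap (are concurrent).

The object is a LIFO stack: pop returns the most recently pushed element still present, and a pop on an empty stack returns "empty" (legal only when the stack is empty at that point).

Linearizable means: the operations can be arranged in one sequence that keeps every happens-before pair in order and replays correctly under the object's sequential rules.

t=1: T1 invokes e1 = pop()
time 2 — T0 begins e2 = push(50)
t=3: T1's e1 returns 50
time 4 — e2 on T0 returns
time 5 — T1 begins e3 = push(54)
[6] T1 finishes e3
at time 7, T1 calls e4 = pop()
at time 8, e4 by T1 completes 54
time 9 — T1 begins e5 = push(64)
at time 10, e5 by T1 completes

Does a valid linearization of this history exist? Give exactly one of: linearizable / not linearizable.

one valid linearization: e2, e1, e3, e4, e5
after step 1 (e2 push(50)): stack <50>
after step 2 (e1 pop() → 50): stack <>
after step 3 (e3 push(54)): stack <54>
after step 4 (e4 pop() → 54): stack <>
after step 5 (e5 push(64)): stack <64>

linearizable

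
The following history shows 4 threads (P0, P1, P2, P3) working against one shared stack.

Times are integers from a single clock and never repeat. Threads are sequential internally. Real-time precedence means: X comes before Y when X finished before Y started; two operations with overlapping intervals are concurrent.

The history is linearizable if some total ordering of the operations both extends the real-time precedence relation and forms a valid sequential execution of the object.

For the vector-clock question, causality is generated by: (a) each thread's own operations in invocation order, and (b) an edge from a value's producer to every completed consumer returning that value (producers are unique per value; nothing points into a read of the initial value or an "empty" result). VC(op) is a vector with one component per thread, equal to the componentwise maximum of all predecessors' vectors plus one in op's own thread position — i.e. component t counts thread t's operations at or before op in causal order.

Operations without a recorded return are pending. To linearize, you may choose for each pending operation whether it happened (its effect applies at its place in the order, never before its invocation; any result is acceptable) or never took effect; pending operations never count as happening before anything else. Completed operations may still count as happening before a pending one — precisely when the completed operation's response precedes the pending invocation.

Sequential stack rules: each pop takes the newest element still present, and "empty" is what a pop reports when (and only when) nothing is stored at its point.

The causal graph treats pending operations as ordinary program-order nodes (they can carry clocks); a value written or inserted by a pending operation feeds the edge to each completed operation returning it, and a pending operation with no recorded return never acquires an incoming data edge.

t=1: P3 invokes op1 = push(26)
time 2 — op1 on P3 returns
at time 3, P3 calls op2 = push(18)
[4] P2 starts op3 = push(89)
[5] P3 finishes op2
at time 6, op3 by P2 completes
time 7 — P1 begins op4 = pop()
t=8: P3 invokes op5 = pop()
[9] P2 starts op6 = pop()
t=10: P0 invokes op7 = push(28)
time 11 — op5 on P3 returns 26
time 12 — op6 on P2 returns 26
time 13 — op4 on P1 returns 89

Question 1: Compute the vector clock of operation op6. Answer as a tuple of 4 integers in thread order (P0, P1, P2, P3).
Answer: (0, 0, 2, 1)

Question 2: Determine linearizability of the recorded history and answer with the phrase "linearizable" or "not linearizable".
cut after 11 events: linearizable; cut after 12 events (op6 responds, time 12): not linearizable
no legal order exists: 4 real-time-consistent candidates over 5 completed stack operations, all rejected
no completion choice of the 2 pending operations (op4, op7) rescues it — every subset was tried
take op1, op2, op3, op5, op6 (pending dropped): step 4 already fails, because op5 pop() → 26 cannot occur there
take op1, op2, op3, op6, op5 (pending dropped): step 4 already fails, because op6 pop() → 26 cannot occur there

not linearizable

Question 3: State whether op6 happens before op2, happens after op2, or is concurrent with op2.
Answer: after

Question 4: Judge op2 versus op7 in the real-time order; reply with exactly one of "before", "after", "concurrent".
Answer: before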